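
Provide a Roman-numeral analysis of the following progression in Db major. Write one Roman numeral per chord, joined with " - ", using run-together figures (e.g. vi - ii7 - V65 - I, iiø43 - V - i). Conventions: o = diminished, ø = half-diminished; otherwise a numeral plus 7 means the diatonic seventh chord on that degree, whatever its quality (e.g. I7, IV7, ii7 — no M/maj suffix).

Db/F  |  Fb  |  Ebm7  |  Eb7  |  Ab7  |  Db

I6 - bIII - ii7 - V7/V - V7 - I

Db/F: root Db is the tonic; major triad there is I6.
Fb is non-diatonic — bIII, a mixture chord from Db minor.
Ebm7 has root Eb, degree 2 in Db major, so ii7.
Eb7 is the secondary dominant of V (dominant seventh chord on Eb): V7/V.
Ab7: root Ab is the dominant; dominant seventh chord there is V7.
Db has root Db, degree 1 in Db major, so I.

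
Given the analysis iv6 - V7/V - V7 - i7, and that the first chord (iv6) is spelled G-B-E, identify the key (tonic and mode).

B minor

The chord Em/G is a minor triad rooted on E; its label is iv6.
If E is scale degree 4 and the mode makes that degree carry a minor triad, the tonic is B and the mode is minor.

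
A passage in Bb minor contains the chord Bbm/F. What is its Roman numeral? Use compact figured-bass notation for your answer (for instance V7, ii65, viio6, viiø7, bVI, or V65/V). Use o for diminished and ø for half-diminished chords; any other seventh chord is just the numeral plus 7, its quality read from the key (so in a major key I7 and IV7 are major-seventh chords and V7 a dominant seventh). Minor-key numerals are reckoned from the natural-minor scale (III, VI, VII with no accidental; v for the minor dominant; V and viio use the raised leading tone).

Stacked in thirds the chord is Bb-Db-F: a minor triad on Bb.
Bb is scale degree 1 in Bb minor, and a minor triad on that degree is written i.
With F in the bass the chord is in second inversion, so the figured bass is 64.

i64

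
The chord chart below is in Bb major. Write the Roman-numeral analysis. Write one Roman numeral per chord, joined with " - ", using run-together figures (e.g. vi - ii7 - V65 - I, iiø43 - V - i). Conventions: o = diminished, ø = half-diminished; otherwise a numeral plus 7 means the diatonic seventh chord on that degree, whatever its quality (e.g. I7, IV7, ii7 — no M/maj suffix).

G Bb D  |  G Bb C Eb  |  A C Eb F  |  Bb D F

vi - ii43 - V65 - I

G-Bb-D: root G is the submediant; minor triad there is vi.
G-Bb-C-Eb has root C, degree 2 in Bb major, so ii43.
A-C-Eb-F has root F, degree 5 in Bb major, so V65.
Bb-D-F: root Bb is the tonic; major triad there is I.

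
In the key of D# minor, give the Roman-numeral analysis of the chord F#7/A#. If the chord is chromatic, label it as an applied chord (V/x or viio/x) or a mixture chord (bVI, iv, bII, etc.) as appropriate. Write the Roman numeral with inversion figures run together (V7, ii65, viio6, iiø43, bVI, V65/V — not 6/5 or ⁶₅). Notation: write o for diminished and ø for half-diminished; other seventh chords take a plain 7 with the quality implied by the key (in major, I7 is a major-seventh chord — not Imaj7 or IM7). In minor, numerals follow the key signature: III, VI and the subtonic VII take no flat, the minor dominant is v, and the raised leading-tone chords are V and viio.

Stacked in thirds the chord is F#-A#-C#-E: a dominant seventh chord on F#.
F# is not a diatonic chord root with this quality in D# minor, but it lies a perfect fifth above B (VI), so the chord functions as an applied dominant of VI.
With A# in the bass the chord is in first inversion, so the figured bass is 65.

V65/VI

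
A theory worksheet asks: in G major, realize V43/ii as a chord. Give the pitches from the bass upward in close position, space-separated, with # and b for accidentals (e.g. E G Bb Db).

B D E G#

The slash means an applied dominant: we want the dominant of ii. In G major, ii is A minor, and its dominant is built on E.
Building a dominant seventh chord on E gives E-G#-B-D.
With the 43 figure the chord is in second inversion; from the bass B upward in close position it reads B-D-E-G#.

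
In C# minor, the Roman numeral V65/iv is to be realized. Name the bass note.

E#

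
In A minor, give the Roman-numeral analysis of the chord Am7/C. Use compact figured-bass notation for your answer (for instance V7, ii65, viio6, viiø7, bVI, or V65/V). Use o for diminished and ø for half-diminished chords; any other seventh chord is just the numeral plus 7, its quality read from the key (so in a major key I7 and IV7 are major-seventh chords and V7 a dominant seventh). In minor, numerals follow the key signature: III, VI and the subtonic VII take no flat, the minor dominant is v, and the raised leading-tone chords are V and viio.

i65

Stacked in thirds the chord is A-C-E-G: a minor seventh chord on A.
A is scale degree 1 in A minor, and a minor seventh chord on that degree is written i7.
With C in the bass the chord is in first inversion, so the figured bass is 65.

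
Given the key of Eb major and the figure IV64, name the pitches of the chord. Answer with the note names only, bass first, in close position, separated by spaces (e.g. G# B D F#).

The numeral's case and figure indicate a major triad. In Eb major its root, the fourth degree, is Ab.
That chord is spelled Ab-C-Eb.
The figured bass 64 indicates second inversion, placing the fifth (Eb) in the bass: Eb-Ab-C.

Eb Ab C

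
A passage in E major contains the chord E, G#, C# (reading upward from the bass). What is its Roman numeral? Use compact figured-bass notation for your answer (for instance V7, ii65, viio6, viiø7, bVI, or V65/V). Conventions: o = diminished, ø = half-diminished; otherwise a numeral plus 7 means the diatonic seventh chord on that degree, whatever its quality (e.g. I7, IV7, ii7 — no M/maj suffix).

The pitches C#-E-G# form a minor triad rooted on C#.
C# is scale degree 6 in E major, and a minor triad on that degree is written vi.
With E in the bass the chord is in first inversion, so the figured bass is 6.

vi6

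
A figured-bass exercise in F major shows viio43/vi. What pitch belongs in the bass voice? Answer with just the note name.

The applied chord viio43/vi is rooted on C#: C#-E-G-Bb.
The figure 43 means second inversion — the fifth is in the bass.

G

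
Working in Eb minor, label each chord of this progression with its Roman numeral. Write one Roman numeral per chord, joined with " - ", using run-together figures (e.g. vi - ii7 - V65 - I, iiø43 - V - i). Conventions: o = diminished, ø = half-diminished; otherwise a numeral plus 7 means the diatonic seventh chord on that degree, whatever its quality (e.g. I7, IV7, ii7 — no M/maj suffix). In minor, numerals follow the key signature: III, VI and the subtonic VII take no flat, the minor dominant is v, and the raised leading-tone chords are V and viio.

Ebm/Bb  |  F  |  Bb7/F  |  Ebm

Ebm/Bb: minor triad on Eb = scale degree 1 → i64.
F: chromatic; F is V of V, so V/V.
Bb7/F: dominant seventh chord on Bb = scale degree 5 → V43.
Ebm: root Eb is the tonic; minor triad there is i.

i64 - V/V - V43 - i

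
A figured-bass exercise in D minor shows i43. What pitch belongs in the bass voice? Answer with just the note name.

i in D minor has root D; the chord is D-F-A-C.
The figure 43 means second inversion — the fifth is in the bass.

A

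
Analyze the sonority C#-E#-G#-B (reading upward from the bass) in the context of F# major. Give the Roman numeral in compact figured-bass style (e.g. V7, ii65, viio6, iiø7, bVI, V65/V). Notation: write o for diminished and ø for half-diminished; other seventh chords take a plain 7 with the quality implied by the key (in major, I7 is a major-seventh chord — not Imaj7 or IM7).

V7

Stacked in thirds the chord is C#-E#-G#-B: a dominant seventh chord on C#.
In F# major, C# is the dominant; the diatonic dominant seventh chord there is V7.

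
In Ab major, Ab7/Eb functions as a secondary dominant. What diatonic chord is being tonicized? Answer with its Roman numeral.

IV

The chord is a dominant seventh chord on Ab.
A dominant resolves down a perfect fifth: Ab → Db. In Ab major, Db is scale degree 4, i.e. IV.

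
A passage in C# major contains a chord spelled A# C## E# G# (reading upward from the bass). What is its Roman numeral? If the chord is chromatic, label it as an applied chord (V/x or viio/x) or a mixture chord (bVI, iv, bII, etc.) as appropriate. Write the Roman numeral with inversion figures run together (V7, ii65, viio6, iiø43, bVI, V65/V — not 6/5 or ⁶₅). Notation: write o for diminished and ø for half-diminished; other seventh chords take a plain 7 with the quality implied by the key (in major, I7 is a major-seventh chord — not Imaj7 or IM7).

V7/ii

The pitches A#-C##-E#-G# form a dominant seventh chord rooted on A#.
A# is not a diatonic chord root with this quality in C# major, but it lies a perfect fifth above D# (ii), so the chord functions as an applied dominant of ii.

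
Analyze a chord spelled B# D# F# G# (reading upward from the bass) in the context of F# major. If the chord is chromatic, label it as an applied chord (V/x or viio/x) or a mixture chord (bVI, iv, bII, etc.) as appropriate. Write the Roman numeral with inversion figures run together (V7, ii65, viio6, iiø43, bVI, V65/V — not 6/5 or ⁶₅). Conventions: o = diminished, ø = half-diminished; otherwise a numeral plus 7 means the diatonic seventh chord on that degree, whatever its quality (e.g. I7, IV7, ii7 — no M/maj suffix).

The pitches G#-B#-D#-F# form a dominant seventh chord rooted on G#.
G# is not a diatonic chord root with this quality in F# major, but it lies a perfect fifth above C# (V), so the chord functions as an applied dominant of V.
With B# in the bass the chord is in first inversion, so the figured bass is 65.

V65/V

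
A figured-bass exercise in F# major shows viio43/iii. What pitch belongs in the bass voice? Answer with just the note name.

The applied chord viio43/iii is rooted on G##: G##-B#-D#-F#.
The figure 43 means second inversion — the fifth is in the bass.

D#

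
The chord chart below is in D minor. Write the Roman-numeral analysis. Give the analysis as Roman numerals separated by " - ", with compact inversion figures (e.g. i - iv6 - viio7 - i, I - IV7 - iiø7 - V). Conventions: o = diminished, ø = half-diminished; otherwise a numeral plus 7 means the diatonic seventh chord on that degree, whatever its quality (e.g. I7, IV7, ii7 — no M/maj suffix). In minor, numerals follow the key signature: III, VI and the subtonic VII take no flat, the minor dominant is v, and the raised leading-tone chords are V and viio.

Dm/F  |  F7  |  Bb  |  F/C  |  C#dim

i6 - V7/VI - VI - III64 - viio

Dm/F has root D, degree 1 in D minor, so i6.
F7: a dominant seventh chord on F, the applied dominant of VI → V7/VI.
Bb: major triad on Bb = scale degree 6 → VI.
F/C: major triad on F = scale degree 3 → III64.
C#dim: root C# is the leading tone; diminished triad there is viio.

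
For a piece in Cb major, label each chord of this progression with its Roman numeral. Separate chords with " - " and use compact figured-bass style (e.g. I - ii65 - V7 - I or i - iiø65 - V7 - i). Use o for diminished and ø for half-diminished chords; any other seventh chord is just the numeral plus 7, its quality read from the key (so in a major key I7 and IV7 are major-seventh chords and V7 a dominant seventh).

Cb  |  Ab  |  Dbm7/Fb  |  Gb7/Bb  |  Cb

I - V/ii - ii65 - V65 - I

Cb: major triad on Cb = scale degree 1 → I.
Ab: a major triad on Ab, the applied dominant of ii → V/ii.
Dbm7/Fb has root Db, degree 2 in Cb major, so ii65.
Gb7/Bb: dominant seventh chord on Gb = scale degree 5 → V65.
Cb: major triad on Cb = scale degree 1 → I.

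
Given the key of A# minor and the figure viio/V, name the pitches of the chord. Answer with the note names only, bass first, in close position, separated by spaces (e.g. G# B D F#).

viio/V is a secondary leading-tone chord. The target V is E# in A# minor; the applied chord is rooted a semitone below, on D##.
Building a diminished triad on D## gives D##-F##-A#.

D## F## A#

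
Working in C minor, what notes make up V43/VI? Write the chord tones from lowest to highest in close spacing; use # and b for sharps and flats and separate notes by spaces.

Bb Db Eb G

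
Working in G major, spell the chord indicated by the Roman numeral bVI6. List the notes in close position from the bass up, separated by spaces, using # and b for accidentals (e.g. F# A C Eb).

G Bb Eb

bVI6 is a major triad on the lowered sixth degree, borrowed from the parallel minor. In G major that root is Eb.
So the chord is Eb-G-Bb, a major triad.
The figured bass 6 indicates first inversion, placing the third (G) in the bass: G-Bb-Eb.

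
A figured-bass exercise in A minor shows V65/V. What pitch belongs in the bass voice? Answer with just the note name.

The applied chord V65/V is rooted on B: B-D#-F#-A.
The figure 65 means first inversion — the third is in the bass.

D#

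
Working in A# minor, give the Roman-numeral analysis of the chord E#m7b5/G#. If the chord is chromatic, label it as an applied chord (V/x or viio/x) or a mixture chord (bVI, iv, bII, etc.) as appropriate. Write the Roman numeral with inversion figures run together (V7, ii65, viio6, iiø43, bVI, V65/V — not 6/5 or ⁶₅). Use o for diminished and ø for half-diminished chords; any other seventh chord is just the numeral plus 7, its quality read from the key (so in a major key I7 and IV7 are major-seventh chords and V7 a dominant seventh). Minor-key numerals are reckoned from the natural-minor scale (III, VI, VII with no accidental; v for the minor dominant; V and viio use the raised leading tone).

viiø65/VI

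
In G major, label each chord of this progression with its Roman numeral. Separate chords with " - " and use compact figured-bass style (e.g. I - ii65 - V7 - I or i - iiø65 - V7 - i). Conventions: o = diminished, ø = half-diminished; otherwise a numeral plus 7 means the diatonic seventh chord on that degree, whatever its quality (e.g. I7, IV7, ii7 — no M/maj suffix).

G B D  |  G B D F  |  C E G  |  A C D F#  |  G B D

I - V7/IV - IV - V43 - I

G-B-D has root G, degree 1 in G major, so I.
G-B-D-F: chromatic; G is V of IV, so V7/IV.
C-E-G has root C, degree 4 in G major, so IV.
A-C-D-F# has root D, degree 5 in G major, so V43.
G-B-D: root G is the tonic; major triad there is I.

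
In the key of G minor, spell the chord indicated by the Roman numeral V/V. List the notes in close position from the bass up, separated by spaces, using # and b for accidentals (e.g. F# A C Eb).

The slash means an applied dominant: we want the dominant of V. In G minor, V is D major, and its dominant is built on A.
Building a major triad on A gives A-C#-E.

A C# E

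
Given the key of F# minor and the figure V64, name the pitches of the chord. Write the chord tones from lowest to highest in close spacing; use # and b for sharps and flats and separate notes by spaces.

G# C# E#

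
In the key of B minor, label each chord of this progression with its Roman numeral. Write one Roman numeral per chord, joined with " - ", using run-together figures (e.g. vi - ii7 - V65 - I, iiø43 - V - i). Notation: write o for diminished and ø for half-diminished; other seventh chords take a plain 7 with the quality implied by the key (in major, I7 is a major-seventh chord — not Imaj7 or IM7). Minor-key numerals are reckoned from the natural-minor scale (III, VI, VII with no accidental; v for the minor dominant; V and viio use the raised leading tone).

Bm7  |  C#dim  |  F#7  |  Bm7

i7 - iio - V7 - i7

Bm7: minor seventh chord on B = scale degree 1 → i7.
C#dim: root C# is the supertonic; diminished triad there is iio.
F#7 has root F#, degree 5 in B minor, so V7.
Bm7 has root B, degree 1 in B minor, so i7.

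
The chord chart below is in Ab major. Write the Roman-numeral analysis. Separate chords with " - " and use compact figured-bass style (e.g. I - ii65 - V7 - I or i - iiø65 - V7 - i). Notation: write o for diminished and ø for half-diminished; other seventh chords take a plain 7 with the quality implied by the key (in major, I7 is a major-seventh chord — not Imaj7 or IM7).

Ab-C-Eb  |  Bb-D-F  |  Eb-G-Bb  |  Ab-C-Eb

Ab-C-Eb has root Ab, degree 1 in Ab major, so I.
Bb-D-F: a major triad on Bb, the applied dominant of V → V/V.
Eb-G-Bb: root Eb is the dominant; major triad there is V.
Ab-C-Eb has root Ab, degree 1 in Ab major, so I.

I - V/V - V - I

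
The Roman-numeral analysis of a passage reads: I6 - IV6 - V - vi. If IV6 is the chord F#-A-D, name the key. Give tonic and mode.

IV6 is given as F#-A-D — a major triad with root D.
If D is scale degree 4 and the mode makes that degree carry a major triad, the tonic is A and the mode is major.

A major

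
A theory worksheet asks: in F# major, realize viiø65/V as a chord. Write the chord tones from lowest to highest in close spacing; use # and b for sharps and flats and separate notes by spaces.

D# F# A# B#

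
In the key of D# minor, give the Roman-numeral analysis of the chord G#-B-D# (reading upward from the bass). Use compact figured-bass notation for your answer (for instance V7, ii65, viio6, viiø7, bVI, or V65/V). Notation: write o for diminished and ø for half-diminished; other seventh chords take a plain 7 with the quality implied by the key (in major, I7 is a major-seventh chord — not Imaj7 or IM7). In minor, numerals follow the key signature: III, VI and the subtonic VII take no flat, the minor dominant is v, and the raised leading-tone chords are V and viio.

The pitches G#-B-D# form a minor triad rooted on G#.
In D# minor, G# is the subdominant; the diatonic minor triad there is iv.

iv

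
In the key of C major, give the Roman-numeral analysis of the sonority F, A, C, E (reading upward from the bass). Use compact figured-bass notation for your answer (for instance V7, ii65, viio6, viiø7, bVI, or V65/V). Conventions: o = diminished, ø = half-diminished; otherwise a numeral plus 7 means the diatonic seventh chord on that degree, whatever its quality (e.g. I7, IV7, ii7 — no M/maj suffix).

IV7

Stacked in thirds the chord is F-A-C-E: a major seventh chord on F.
F is scale degree 4 in C major, and a major seventh chord on that degree is written IV7.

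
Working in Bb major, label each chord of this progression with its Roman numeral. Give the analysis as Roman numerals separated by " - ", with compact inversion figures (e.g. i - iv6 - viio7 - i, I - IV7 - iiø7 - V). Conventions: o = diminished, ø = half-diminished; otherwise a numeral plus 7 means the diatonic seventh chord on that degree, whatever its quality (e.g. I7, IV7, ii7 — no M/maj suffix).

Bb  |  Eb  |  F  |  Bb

I - IV - V - I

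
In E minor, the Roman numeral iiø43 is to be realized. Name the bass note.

C

iiø in E minor has root F#; the chord is F#-A-C-E.
The figure 43 means second inversion — the fifth is in the bass.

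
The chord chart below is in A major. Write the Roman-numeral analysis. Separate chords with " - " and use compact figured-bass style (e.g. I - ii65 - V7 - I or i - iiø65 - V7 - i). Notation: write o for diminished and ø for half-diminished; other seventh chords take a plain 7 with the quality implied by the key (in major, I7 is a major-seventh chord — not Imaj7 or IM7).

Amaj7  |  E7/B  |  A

Amaj7 has root A, degree 1 in A major, so I7.
E7/B: dominant seventh chord on E = scale degree 5 → V43.
A: root A is the tonic; major triad there is I.

I7 - V43 - I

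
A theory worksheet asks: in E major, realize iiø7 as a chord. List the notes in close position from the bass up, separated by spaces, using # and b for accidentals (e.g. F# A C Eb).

iiø7 is the half-diminished supertonic seventh, borrowed from the parallel minor. In E major that root is F#.
So the chord is F#-A-C-E, a half-diminished seventh chord.

F# A C E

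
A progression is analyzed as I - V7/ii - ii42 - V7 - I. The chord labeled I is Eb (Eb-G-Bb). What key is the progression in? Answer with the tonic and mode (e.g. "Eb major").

The chord Eb is a major triad rooted on Eb; its label is I.
If Eb is scale degree 1 and the mode makes that degree carry a major triad, the tonic is Eb and the mode is major.

Eb major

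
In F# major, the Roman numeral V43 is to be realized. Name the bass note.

G#

V in F# major has root C#; the chord is C#-E#-G#-B.
The figure 43 means second inversion — the fifth is in the bass.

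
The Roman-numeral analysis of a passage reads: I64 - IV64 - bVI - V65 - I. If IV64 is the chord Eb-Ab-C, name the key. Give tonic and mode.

Eb major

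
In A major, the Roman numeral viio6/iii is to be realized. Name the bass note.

The applied chord viio6/iii is rooted on B#: B#-D#-F#.
The figure 6 means first inversion — the third is in the bass.

D#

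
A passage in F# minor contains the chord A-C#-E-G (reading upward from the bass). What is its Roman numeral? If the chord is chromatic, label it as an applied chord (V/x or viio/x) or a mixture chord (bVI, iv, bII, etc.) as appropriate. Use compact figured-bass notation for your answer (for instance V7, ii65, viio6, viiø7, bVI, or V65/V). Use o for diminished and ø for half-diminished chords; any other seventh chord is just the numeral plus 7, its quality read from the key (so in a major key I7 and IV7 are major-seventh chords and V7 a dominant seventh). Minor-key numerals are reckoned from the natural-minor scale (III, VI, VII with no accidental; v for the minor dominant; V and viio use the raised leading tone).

V7/VI

The pitches A-C#-E-G form a dominant seventh chord rooted on A.
A is not a diatonic chord root with this quality in F# minor, but it lies a perfect fifth above D (VI), so the chord functions as an applied dominant of VI.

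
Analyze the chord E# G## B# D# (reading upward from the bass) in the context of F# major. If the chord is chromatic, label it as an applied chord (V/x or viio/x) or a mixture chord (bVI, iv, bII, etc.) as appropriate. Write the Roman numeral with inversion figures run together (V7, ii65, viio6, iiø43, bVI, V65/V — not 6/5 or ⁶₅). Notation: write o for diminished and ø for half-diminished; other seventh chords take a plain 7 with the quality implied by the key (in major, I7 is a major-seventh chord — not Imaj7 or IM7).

V7/iii

The pitches E#-G##-B#-D# form a dominant seventh chord rooted on E#.
E# is not a diatonic chord root with this quality in F# major, but it lies a perfect fifth above A# (iii), so the chord functions as an applied dominant of iii.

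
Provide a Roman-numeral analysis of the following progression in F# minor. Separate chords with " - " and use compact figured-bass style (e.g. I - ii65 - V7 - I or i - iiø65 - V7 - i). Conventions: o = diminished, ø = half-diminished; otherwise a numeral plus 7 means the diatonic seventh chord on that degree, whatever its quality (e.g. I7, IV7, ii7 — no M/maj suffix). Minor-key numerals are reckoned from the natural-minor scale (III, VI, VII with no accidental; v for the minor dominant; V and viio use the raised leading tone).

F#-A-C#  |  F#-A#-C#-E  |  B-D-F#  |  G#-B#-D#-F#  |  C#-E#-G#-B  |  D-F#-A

F#-A-C# has root F#, degree 1 in F# minor, so i.
F#-A#-C#-E: chromatic; F# is V of iv, so V7/iv.
B-D-F# has root B, degree 4 in F# minor, so iv.
G#-B#-D#-F#: chromatic; G# is V of V, so V7/V.
C#-E#-G#-B has root C#, degree 5 in F# minor, so V7.
D-F#-A: root D is the submediant; major triad there is VI.

i - V7/iv - iv - V7/V - V7 - VI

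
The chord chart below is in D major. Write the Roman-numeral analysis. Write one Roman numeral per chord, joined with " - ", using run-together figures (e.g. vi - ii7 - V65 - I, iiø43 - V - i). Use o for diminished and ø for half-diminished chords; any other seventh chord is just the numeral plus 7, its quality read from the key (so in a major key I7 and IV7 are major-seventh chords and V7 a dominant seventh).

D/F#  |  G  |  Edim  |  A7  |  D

D/F#: root D is the tonic; major triad there is I6.
G has root G, degree 4 in D major, so IV.
Edim: E with this quality isn't in the key; it's iio, borrowed from the parallel minor.
A7 has root A, degree 5 in D major, so V7.
D: root D is the tonic; major triad there is I.

I6 - IV - iio - V7 - I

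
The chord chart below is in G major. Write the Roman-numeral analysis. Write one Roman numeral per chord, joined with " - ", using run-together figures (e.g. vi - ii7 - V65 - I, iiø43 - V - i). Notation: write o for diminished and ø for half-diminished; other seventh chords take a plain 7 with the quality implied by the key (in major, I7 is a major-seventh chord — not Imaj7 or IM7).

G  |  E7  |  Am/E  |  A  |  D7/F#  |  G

I - V7/ii - ii64 - V/V - V65 - I

G: major triad on G = scale degree 1 → I.
E7 is the secondary dominant of ii (dominant seventh chord on E): V7/ii.
Am/E has root A, degree 2 in G major, so ii64.
A is the secondary dominant of V (major triad on A): V/V.
D7/F#: root D is the dominant; dominant seventh chord there is V65.
G: root G is the tonic; major triad there is I.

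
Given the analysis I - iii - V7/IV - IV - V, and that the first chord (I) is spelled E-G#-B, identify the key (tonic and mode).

I is given as E-G#-B — a major triad with root E.
If E is scale degree 1 and the mode makes that degree carry a major triad, the tonic is E and the mode is major.

E major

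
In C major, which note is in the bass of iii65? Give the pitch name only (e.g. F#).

G

iii in C major has root E; the chord is E-G-B-D.
The figure 65 means first inversion — the third is in the bass.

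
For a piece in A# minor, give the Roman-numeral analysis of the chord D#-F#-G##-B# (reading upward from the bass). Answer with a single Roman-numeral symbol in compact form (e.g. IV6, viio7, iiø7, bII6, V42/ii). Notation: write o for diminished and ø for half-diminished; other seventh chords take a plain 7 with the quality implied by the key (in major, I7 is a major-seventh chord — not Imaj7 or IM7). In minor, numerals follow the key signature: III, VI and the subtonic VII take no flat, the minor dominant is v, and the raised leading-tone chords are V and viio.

Stacked in thirds the chord is G##-B#-D#-F#: a fully diminished seventh chord on G##.
In A# minor, G## is the leading tone; the diatonic fully diminished seventh chord there is viio7.
With D# in the bass the chord is in second inversion, so the figured bass is 43.

viio43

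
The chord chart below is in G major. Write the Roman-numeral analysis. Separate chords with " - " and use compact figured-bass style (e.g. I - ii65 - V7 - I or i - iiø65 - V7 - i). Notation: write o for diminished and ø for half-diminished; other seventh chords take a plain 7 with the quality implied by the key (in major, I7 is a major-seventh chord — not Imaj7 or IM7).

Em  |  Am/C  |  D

vi - ii6 - V

Em: root E is the submediant; minor triad there is vi.
Am/C has root A, degree 2 in G major, so ii6.
D: major triad on D = scale degree 5 → V.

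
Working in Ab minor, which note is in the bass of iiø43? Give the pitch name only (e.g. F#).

Fb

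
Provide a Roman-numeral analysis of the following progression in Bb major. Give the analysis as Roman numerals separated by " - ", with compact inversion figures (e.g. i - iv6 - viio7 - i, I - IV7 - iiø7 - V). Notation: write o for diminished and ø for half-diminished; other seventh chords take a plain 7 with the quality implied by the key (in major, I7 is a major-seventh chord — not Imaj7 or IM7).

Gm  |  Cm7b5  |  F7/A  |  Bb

Gm: minor triad on G = scale degree 6 → vi.
Cm7b5: C with this quality isn't in the key; it's iiø7, borrowed from the parallel minor.
F7/A has root F, degree 5 in Bb major, so V65.
Bb: major triad on Bb = scale degree 1 → I.

vi - iiø7 - V65 - I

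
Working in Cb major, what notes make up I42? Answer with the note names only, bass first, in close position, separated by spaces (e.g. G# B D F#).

Bb Cb Eb Gb

In Cb major, the first degree is Cb, and the diatonic chord built there is a major seventh chord.
That chord is spelled Cb-Eb-Gb-Bb.
The figured bass 42 indicates third inversion, placing the seventh (Bb) in the bass: Bb-Cb-Eb-Gb.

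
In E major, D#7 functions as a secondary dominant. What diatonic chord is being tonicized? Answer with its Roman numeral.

iii

The chord is a dominant seventh chord on D#.
A dominant resolves down a perfect fifth: D# → G#. In E major, G# is scale degree 3, i.e. iii.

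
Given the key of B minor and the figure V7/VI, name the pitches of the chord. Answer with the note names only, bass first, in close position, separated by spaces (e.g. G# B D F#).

D F# A C

V7/VI is a secondary dominant — the dominant seventh of VI. VI in B minor is G, so the applied chord's root is D, a perfect fifth above.
Building a dominant seventh chord on D gives D-F#-A-C.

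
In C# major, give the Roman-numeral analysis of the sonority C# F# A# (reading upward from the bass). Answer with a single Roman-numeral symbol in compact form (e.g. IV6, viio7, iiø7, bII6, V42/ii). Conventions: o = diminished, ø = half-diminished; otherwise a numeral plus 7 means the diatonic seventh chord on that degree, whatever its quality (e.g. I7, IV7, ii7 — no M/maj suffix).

Stacked in thirds the chord is F#-A#-C#: a major triad on F#.
In C# major, F# is the subdominant; the diatonic major triad there is IV.
With C# in the bass the chord is in second inversion, so the figured bass is 64.

IV64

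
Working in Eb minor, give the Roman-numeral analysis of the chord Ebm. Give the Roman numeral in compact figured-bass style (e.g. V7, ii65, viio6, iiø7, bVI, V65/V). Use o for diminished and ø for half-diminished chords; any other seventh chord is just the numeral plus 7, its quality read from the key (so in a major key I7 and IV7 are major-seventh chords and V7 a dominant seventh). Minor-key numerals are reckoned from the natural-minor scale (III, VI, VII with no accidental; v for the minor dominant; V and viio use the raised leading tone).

i

Stacked in thirds the chord is Eb-Gb-Bb: a minor triad on Eb.
In Eb minor, Eb is the tonic; the diatonic minor triad there is i.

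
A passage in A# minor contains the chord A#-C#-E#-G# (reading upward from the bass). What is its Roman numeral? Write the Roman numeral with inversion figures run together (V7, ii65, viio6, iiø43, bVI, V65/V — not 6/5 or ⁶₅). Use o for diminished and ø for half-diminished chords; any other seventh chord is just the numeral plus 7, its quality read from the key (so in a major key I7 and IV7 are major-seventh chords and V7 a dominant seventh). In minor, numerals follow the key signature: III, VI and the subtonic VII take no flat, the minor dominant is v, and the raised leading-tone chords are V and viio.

Stacked in thirds the chord is A#-C#-E#-G#: a minor seventh chord on A#.
In A# minor, A# is the tonic; the diatonic minor seventh chord there is i7.

i7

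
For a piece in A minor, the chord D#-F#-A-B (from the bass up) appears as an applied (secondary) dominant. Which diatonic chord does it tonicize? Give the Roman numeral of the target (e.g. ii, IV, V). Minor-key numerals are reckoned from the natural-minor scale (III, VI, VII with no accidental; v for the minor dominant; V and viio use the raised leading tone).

V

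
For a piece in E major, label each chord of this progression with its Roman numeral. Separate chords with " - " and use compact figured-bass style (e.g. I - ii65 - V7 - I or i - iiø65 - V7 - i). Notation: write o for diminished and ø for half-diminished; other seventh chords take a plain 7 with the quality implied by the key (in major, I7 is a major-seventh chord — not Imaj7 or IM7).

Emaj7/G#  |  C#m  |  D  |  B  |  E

I65 - vi - bVII - V - I

Emaj7/G# has root E, degree 1 in E major, so I65.
C#m has root C#, degree 6 in E major, so vi.
D: D with this quality isn't in the key; it's bVII, borrowed from the parallel minor.
B: major triad on B = scale degree 5 → V.
E has root E, degree 1 in E major, so I.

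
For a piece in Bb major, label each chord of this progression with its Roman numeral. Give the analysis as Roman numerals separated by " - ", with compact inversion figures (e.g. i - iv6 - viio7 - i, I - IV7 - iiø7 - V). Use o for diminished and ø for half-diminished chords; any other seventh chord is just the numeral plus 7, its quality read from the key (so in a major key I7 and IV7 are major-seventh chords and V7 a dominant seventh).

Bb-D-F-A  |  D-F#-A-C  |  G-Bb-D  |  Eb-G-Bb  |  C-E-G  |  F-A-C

I7 - V7/vi - vi - IV - V/V - V

Bb-D-F-A: major seventh chord on Bb = scale degree 1 → I7.
D-F#-A-C is the secondary dominant of vi (dominant seventh chord on D): V7/vi.
G-Bb-D has root G, degree 6 in Bb major, so vi.
Eb-G-Bb has root Eb, degree 4 in Bb major, so IV.
C-E-G: chromatic; C is V of V, so V/V.
F-A-C: major triad on F = scale degree 5 → V.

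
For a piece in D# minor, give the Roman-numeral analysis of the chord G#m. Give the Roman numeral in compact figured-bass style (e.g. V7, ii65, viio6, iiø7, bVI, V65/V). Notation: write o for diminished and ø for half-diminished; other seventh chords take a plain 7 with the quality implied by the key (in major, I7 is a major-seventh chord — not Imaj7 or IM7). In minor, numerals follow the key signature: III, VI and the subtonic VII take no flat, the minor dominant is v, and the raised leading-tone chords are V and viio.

Stacked in thirds the chord is G#-B-D#: a minor triad on G#.
In D# minor, G# is the subdominant; the diatonic minor triad there is iv.

iv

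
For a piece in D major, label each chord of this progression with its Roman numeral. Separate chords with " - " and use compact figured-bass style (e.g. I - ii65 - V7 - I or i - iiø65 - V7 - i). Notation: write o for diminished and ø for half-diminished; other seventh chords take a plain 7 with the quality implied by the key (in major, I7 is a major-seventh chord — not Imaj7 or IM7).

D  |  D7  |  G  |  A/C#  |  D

I - V7/IV - IV - V6 - I

D: root D is the tonic; major triad there is I.
D7: chromatic; D is V of IV, so V7/IV.
G has root G, degree 4 in D major, so IV.
A/C#: major triad on A = scale degree 5 → V6.
D: root D is the tonic; major triad there is I.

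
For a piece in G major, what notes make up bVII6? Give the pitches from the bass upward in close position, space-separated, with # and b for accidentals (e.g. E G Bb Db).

A C F

bVII6 is a major triad on the lowered seventh degree (the subtonic), borrowed from the parallel minor. In G major that root is F.
So the chord is F-A-C, a major triad.
The figured bass 6 indicates first inversion, placing the third (A) in the bass: A-C-F.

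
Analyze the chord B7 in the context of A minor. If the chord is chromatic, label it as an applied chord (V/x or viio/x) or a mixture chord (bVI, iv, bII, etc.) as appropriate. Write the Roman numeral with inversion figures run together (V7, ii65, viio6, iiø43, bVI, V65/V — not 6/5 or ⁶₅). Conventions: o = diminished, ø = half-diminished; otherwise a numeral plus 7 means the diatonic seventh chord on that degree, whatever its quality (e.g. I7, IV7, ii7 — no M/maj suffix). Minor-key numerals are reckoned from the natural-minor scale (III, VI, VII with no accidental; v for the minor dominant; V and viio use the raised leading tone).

Stacked in thirds the chord is B-D#-F#-A: a dominant seventh chord on B.
B is not a diatonic chord root with this quality in A minor, but it lies a perfect fifth above E (V), so the chord functions as an applied dominant of V.

V7/V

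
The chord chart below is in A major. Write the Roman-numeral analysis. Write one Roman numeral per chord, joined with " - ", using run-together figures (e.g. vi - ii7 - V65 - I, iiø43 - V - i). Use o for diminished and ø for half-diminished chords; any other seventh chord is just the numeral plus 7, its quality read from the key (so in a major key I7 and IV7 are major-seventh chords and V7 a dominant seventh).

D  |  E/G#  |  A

IV - V6 - I

D: root D is the subdominant; major triad there is IV.
E/G# has root E, degree 5 in A major, so V6.
A: root A is the tonic; major triad there is I.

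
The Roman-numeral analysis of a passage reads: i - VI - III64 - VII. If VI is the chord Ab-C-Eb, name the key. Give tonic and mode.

C minor

VI is given as Ab-C-Eb — a major triad with root Ab.
Counting down 5 scale steps from Ab places the tonic on C; a major triad on degree 6 is diatonic only in minor.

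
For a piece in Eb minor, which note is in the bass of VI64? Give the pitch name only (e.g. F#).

Gb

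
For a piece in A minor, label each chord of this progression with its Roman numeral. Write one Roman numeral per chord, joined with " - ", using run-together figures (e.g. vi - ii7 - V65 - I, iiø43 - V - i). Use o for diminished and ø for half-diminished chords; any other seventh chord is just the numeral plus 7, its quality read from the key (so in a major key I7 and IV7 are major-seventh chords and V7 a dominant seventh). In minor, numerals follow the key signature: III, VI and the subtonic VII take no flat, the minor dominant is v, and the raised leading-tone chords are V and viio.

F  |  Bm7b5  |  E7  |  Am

F: major triad on F = scale degree 6 → VI.
Bm7b5: root B is the supertonic; half-diminished seventh chord there is iiø7.
E7: dominant seventh chord on E = scale degree 5 → V7.
Am: root A is the tonic; minor triad there is i.

VI - iiø7 - V7 - i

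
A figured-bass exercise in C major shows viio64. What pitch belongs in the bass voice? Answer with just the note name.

F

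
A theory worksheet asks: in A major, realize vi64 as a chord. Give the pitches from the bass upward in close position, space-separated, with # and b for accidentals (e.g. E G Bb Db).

C# F# A

The numeral's case and figure indicate a minor triad. In A major its root, scale degree 6, is F#.
That chord is spelled F#-A-C#.
The figured bass 64 indicates second inversion, placing the fifth (C#) in the bass: C#-F#-A.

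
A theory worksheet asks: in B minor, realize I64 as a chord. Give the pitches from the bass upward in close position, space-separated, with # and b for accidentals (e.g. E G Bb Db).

Scale degree 1 in B minor is B; here the chord built on it is altered to a major triad. I64 is the major tonic (Picardy third), borrowed from the parallel major.
So the chord is B-D#-F#.
With the 64 figure the chord is in second inversion; from the bass F# upward in close position it reads F#-B-D#.

F# B D#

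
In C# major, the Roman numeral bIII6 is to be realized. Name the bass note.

bIII in C# major has root E; the chord is E-G#-B.
The figure 6 means first inversion — the third is in the bass.

G#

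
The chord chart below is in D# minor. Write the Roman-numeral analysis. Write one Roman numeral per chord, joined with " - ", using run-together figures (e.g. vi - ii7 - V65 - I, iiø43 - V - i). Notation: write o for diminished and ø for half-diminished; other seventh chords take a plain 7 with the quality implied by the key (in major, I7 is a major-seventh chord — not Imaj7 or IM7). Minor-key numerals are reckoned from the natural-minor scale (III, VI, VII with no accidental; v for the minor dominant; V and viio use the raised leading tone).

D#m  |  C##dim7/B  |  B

i - viio42 - VI

D#m: minor triad on D# = scale degree 1 → i.
C##dim7/B: root C## is the leading tone; fully diminished seventh chord there is viio42.
B has root B, degree 6 in D# minor, so VI.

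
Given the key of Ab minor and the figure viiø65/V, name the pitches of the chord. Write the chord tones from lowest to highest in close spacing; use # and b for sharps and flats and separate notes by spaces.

The slash marks an applied leading-tone chord: viio of V. In Ab minor, V is Eb, so the leading tone to it is D, a half step below.
Building a half-diminished seventh chord on D gives D-F-Ab-C.
The figured bass 65 indicates first inversion, placing the third (F) in the bass: F-Ab-C-D.

F Ab C D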